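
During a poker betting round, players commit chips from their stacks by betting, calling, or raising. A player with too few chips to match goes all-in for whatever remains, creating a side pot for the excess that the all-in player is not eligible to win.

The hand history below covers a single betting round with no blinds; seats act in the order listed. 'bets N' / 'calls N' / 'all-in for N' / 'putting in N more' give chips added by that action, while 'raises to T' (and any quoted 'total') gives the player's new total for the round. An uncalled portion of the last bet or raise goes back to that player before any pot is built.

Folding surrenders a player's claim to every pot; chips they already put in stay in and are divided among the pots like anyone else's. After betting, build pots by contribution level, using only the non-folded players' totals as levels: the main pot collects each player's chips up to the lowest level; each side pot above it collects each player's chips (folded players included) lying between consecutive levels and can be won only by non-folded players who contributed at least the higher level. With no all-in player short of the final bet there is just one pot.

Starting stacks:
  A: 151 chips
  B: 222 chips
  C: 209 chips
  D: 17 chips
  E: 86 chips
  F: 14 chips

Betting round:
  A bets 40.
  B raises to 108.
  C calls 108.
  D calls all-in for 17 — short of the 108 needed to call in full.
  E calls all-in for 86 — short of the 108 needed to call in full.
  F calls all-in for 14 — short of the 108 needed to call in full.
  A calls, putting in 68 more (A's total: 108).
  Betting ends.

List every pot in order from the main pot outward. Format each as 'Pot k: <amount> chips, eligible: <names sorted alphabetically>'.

Pot 1: 84 chips, eligible: A, B, C, D, E, F
Pot 2: 15 chips, eligible: A, B, C, D, E
Pot 3: 276 chips, eligible: A, B, C, E
Pot 4: 66 chips, eligible: A, B, C

Derivation:
Contributions: A=108, B=108, C=108, D=17, E=86, F=14
Pot levels (distinct totals of non-folded players): 14, 17, 86, 108
Layer 1-14: 14 each from A, B, C, D, E, F = 14*6 = 84 chips; eligible A, B, C, D, E, F
Layer 15-17: 3 each from A, B, C, D, E = 3*5 = 15 chips; eligible A, B, C, D, E
Layer 18-86: 69 each from A, B, C, E = 69*4 = 276 chips; eligible A, B, C, E
Layer 87-108: 22 each from A, B, C = 22*3 = 66 chips; eligible A, B, C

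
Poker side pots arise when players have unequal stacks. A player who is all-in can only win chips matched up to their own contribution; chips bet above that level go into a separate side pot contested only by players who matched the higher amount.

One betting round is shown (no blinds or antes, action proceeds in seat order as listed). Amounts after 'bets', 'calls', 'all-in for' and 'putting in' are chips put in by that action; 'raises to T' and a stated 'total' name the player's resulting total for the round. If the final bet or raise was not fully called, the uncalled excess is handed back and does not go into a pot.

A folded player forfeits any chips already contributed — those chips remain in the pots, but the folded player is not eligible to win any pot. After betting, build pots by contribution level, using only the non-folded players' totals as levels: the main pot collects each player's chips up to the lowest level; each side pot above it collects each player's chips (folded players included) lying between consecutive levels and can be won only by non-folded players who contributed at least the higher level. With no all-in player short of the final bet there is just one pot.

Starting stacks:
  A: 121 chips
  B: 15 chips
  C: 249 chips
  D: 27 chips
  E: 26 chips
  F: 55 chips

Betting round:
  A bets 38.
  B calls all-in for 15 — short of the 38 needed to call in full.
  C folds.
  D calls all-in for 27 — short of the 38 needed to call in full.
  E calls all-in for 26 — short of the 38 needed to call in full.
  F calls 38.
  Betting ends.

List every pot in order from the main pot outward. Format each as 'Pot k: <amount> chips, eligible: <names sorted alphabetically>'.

Pot 1: 75 chips, eligible: A, B, D, E, F
Pot 2: 44 chips, eligible: A, D, E, F
Pot 3: 3 chips, eligible: A, D, F
Pot 4: 22 chips, eligible: A, F

Derivation:
Contributions: A=38, B=15, D=27, E=26, F=38
Folded: C
Pot levels (distinct totals of non-folded players): 15, 26, 27, 38
Layer 1-15: 15 each from A, B, D, E, F = 15*5 = 75 chips; eligible A, B, D, E, F
Layer 16-26: 11 each from A, D, E, F = 11*4 = 44 chips; eligible A, D, E, F
Layer 27-27: 1 each from A, D, F = 1*3 = 3 chips; eligible A, D, F
Layer 28-38: 11 each from A, F = 11*2 = 22 chips; eligible A, F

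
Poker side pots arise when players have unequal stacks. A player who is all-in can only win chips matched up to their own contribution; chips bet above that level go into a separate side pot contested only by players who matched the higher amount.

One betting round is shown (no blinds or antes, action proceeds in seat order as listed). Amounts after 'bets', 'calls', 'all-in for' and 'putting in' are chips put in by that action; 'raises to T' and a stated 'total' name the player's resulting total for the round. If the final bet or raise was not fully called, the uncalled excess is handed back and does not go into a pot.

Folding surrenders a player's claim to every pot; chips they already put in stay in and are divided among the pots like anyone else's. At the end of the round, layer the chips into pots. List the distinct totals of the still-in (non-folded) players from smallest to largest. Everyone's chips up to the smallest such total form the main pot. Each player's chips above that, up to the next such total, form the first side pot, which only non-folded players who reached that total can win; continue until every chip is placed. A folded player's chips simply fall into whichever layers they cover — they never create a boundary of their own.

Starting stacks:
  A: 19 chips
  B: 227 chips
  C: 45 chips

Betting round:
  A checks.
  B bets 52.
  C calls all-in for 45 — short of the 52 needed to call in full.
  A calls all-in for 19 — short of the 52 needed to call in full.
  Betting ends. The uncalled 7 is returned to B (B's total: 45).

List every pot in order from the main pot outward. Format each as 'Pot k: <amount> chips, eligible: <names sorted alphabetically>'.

Pot 1: 57 chips, eligible: A, B, C
Pot 2: 52 chips, eligible: B, C

Derivation:
Contributions (after 7 returned to B): A=19, B=45, C=45
Pot levels (distinct totals of non-folded players): 19, 45
Layer 1-19: 19 each from A, B, C = 19*3 = 57 chips; eligible A, B, C
Layer 20-45: 26 each from B, C = 26*2 = 52 chips; eligible B, C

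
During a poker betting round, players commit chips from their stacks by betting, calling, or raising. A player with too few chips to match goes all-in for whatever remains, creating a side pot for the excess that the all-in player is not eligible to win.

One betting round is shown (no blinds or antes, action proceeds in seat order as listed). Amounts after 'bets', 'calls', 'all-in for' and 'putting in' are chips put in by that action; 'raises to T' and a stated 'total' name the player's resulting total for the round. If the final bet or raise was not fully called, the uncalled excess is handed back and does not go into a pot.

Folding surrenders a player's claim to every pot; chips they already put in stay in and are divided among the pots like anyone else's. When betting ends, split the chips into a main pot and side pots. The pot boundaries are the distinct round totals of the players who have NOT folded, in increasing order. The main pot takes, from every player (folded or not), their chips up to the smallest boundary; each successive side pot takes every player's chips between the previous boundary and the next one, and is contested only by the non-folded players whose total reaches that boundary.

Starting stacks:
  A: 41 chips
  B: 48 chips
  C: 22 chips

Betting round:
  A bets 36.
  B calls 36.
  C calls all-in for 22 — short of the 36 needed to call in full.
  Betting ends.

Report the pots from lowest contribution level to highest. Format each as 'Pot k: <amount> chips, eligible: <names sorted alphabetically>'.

Pot 1: 66 chips, eligible: A, B, C
Pot 2: 28 chips, eligible: A, B

Derivation:
Contributions: A=36, B=36, C=22
Pot levels (distinct totals of non-folded players): 22, 36
Layer 1-22: 22 each from A, B, C = 22*3 = 66 chips; eligible A, B, C
Layer 23-36: 14 each from A, B = 14*2 = 28 chips; eligible A, B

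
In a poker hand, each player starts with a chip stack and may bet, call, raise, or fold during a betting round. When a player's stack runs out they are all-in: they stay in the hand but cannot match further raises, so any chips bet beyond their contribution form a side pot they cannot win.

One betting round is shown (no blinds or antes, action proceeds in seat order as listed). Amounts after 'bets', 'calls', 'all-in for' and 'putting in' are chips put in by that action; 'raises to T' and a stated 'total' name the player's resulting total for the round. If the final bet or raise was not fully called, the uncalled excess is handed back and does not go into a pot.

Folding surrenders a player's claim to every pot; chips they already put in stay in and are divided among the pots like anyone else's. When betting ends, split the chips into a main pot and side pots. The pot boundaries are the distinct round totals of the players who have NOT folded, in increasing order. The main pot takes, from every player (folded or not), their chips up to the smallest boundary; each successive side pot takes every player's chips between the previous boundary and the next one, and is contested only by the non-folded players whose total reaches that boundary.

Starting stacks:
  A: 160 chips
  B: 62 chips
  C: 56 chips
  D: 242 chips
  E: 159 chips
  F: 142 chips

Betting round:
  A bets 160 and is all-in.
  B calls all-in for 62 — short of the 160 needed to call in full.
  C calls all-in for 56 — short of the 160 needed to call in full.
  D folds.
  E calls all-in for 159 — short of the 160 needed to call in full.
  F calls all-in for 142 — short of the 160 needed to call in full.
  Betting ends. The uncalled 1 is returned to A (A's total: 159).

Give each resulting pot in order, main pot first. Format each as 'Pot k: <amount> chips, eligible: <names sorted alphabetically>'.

Contributions (after 1 returned to A): A=159, B=62, C=56, E=159, F=142
Folded: D
Pot levels (distinct totals of non-folded players): 56, 62, 142, 159
Layer 1-56: 56 each from A, B, C, E, F = 56*5 = 280 chips; eligible A, B, C, E, F
Layer 57-62: 6 each from A, B, E, F = 6*4 = 24 chips; eligible A, B, E, F
Layer 63-142: 80 each from A, E, F = 80*3 = 240 chips; eligible A, E, F
Layer 143-159: 17 each from A, E = 17*2 = 34 chips; eligible A, E

Pot 1: 280 chips, eligible: A, B, C, E, F
Pot 2: 24 chips, eligible: A, B, E, F
Pot 3: 240 chips, eligible: A, E, F
Pot 4: 34 chips, eligible: A, E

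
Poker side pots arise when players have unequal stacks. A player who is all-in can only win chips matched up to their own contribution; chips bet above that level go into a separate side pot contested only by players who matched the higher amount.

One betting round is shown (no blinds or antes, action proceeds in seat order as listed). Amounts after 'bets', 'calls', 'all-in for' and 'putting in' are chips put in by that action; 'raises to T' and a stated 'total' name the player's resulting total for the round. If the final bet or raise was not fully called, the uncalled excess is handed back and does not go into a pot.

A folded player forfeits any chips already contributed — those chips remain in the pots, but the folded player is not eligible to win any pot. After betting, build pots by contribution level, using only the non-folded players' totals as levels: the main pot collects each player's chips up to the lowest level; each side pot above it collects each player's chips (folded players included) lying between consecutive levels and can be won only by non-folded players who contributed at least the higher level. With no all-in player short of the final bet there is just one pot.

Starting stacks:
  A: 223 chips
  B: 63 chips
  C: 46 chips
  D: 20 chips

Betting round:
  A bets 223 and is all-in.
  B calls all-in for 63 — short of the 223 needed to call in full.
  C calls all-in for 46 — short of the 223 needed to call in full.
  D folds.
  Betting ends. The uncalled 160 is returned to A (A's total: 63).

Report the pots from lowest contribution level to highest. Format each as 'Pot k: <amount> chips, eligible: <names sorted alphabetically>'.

Contributions (after 160 returned to A): A=63, B=63, C=46
Folded: D
Pot levels (distinct totals of non-folded players): 46, 63
Layer 1-46: 46 each from A, B, C = 46*3 = 138 chips; eligible A, B, C
Layer 47-63: 17 each from A, B = 17*2 = 34 chips; eligible A, B

Pot 1: 138 chips, eligible: A, B, C
Pot 2: 34 chips, eligible: A, B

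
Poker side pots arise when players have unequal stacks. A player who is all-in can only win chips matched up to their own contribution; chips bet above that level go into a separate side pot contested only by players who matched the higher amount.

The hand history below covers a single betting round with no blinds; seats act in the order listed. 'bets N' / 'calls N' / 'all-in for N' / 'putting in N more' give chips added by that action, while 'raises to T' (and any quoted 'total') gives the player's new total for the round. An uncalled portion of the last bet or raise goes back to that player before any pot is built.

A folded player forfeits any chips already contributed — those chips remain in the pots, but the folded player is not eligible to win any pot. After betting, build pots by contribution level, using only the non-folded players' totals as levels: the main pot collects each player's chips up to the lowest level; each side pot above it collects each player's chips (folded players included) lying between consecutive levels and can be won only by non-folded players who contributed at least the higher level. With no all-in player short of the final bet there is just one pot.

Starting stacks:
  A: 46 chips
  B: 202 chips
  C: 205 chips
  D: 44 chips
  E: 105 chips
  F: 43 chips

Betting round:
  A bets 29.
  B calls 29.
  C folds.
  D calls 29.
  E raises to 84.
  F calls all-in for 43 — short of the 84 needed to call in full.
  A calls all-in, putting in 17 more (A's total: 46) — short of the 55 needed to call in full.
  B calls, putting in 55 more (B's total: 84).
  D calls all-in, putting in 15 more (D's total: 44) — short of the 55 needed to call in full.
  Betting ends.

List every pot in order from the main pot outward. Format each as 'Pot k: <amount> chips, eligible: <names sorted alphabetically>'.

Pot 1: 215 chips, eligible: A, B, D, E, F
Pot 2: 4 chips, eligible: A, B, D, E
Pot 3: 6 chips, eligible: A, B, E
Pot 4: 76 chips, eligible: B, E

Derivation:
Contributions: A=46, B=84, D=44, E=84, F=43
Folded: C
Pot levels (distinct totals of non-folded players): 43, 44, 46, 84
Layer 1-43: 43 each from A, B, D, E, F = 43*5 = 215 chips; eligible A, B, D, E, F
Layer 44-44: 1 each from A, B, D, E = 1*4 = 4 chips; eligible A, B, D, E
Layer 45-46: 2 each from A, B, E = 2*3 = 6 chips; eligible A, B, E
Layer 47-84: 38 each from B, E = 38*2 = 76 chips; eligible B, E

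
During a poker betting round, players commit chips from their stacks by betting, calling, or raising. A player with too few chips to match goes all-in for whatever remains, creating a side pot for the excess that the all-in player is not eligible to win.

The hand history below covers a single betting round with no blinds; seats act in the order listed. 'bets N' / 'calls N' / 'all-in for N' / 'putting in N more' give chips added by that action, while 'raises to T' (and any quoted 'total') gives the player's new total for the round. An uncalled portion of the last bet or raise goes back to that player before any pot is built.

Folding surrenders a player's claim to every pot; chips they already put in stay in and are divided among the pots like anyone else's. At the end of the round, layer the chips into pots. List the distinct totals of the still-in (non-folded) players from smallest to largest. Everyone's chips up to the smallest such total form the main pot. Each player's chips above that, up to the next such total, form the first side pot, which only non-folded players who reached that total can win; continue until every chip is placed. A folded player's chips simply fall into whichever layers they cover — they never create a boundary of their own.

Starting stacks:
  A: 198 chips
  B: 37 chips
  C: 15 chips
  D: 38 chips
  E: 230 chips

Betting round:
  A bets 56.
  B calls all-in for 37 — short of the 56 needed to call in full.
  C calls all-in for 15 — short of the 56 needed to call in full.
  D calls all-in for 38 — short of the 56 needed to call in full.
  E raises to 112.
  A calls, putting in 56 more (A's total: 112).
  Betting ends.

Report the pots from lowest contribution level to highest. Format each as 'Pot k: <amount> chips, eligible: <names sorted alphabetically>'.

Pot 1: 75 chips, eligible: A, B, C, D, E
Pot 2: 88 chips, eligible: A, B, D, E
Pot 3: 3 chips, eligible: A, D, E
Pot 4: 148 chips, eligible: A, E

Derivation:
Contributions: A=112, B=37, C=15, D=38, E=112
Pot levels (distinct totals of non-folded players): 15, 37, 38, 112
Layer 1-15: 15 each from A, B, C, D, E = 15*5 = 75 chips; eligible A, B, C, D, E
Layer 16-37: 22 each from A, B, D, E = 22*4 = 88 chips; eligible A, B, D, E
Layer 38-38: 1 each from A, D, E = 1*3 = 3 chips; eligible A, D, E
Layer 39-112: 74 each from A, E = 74*2 = 148 chips; eligible A, E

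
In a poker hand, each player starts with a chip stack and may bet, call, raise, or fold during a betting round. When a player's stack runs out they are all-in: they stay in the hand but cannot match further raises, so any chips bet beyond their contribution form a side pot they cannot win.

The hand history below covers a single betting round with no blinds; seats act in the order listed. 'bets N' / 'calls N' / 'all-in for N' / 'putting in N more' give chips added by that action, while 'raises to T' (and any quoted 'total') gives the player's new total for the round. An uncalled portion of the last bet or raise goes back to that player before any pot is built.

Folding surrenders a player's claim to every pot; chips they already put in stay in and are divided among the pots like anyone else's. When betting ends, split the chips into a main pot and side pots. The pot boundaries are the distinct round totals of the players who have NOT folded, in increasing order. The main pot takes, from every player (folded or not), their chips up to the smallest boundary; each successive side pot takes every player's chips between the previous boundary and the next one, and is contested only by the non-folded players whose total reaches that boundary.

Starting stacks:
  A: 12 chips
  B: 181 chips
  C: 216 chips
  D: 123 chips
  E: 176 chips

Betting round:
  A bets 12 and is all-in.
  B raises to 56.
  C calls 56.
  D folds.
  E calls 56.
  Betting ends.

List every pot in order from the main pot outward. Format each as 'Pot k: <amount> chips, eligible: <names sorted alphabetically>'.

Contributions: A=12, B=56, C=56, E=56
Folded: D
Pot levels (distinct totals of non-folded players): 12, 56
Layer 1-12: 12 each from A, B, C, E = 12*4 = 48 chips; eligible A, B, C, E
Layer 13-56: 44 each from B, C, E = 44*3 = 132 chips; eligible B, C, E

Pot 1: 48 chips, eligible: A, B, C, E
Pot 2: 132 chips, eligible: B, C, E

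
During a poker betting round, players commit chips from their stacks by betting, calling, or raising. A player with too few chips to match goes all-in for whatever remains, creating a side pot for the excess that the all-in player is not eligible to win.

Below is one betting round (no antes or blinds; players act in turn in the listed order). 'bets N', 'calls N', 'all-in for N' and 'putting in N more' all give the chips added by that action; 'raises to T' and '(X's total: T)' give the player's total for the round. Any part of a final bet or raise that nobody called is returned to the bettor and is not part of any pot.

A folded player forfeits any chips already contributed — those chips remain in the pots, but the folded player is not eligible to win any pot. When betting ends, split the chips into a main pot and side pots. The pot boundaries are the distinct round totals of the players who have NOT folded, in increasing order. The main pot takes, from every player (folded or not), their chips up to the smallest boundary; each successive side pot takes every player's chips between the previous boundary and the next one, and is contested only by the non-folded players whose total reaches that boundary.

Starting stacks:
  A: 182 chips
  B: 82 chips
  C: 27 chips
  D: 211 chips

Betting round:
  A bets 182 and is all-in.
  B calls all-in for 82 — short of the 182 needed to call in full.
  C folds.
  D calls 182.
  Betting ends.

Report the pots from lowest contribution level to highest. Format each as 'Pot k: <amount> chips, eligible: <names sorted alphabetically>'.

Contributions: A=182, B=82, D=182
Folded: C
Pot levels (distinct totals of non-folded players): 82, 182
Layer 1-82: 82 each from A, B, D = 82*3 = 246 chips; eligible A, B, D
Layer 83-182: 100 each from A, D = 100*2 = 200 chips; eligible A, D

Pot 1: 246 chips, eligible: A, B, D
Pot 2: 200 chips, eligible: A, D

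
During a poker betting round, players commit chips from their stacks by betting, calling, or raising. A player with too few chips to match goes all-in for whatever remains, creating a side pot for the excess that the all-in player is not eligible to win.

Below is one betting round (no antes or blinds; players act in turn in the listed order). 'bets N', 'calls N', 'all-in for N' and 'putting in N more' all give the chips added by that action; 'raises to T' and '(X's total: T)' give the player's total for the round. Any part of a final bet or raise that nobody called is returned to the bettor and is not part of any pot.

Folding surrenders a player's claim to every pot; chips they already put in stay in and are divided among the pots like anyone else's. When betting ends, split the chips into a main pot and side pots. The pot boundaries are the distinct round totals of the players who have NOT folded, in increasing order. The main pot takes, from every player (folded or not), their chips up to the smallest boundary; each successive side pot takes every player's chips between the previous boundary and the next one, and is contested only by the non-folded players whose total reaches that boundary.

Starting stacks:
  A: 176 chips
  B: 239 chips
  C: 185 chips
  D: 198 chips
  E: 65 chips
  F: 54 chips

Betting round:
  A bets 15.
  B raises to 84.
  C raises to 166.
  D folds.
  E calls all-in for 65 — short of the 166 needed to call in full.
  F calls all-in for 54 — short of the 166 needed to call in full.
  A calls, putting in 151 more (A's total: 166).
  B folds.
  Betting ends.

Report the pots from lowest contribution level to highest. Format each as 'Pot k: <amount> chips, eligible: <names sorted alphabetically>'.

Contributions: A=166, B=84, C=166, E=65, F=54
Folded: B, D
Pot levels (distinct totals of non-folded players): 54, 65, 166
Layer 1-54: 54 each from A, B, C, E, F = 54*5 = 270 chips; eligible A, C, E, F
Layer 55-65: 11 each from A, B, C, E = 11*4 = 44 chips; eligible A, C, E
Layer 66-166: A 101 + B 19 + C 101 = 221 chips; eligible A, C

Pot 1: 270 chips, eligible: A, C, E, F
Pot 2: 44 chips, eligible: A, C, E
Pot 3: 221 chips, eligible: A, C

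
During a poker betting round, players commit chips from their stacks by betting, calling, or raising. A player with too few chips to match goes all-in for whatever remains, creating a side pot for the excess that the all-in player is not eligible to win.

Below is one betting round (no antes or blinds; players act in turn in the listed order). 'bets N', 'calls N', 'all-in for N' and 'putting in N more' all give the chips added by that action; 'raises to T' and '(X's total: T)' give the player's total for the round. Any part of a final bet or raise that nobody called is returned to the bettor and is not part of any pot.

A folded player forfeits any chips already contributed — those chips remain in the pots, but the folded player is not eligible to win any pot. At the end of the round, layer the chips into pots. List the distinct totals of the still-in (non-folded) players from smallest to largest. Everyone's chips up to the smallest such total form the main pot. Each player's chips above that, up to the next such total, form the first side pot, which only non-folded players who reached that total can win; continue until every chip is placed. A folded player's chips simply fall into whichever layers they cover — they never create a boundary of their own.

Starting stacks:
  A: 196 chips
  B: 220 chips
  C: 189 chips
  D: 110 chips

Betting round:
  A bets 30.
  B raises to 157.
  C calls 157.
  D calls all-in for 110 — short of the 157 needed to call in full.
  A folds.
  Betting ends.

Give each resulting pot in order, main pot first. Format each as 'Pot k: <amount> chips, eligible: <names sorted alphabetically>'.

Contributions: A=30, B=157, C=157, D=110
Folded: A
Pot levels (distinct totals of non-folded players): 110, 157
Layer 1-110: A 30 + B 110 + C 110 + D 110 = 360 chips; eligible B, C, D
Layer 111-157: 47 each from B, C = 47*2 = 94 chips; eligible B, C

Pot 1: 360 chips, eligible: B, C, D
Pot 2: 94 chips, eligible: B, C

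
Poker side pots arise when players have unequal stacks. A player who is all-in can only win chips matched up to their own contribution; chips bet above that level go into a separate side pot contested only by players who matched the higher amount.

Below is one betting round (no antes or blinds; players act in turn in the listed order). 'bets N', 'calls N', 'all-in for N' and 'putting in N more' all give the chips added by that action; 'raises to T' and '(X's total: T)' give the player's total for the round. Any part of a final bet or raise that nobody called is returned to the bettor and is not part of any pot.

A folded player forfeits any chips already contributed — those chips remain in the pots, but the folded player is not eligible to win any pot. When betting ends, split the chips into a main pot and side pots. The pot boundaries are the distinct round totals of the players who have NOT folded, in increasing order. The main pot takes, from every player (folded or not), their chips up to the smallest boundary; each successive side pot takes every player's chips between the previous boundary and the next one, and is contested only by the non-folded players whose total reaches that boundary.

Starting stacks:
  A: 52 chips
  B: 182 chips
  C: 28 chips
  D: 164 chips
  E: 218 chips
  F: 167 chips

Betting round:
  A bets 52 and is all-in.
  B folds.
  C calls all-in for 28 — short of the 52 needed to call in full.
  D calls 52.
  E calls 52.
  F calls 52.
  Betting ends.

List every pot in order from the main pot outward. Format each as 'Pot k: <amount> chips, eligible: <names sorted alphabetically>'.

Contributions: A=52, C=28, D=52, E=52, F=52
Folded: B
Pot levels (distinct totals of non-folded players): 28, 52
Layer 1-28: 28 each from A, C, D, E, F = 28*5 = 140 chips; eligible A, C, D, E, F
Layer 29-52: 24 each from A, D, E, F = 24*4 = 96 chips; eligible A, D, E, F

Pot 1: 140 chips, eligible: A, C, D, E, F
Pot 2: 96 chips, eligible: A, D, E, F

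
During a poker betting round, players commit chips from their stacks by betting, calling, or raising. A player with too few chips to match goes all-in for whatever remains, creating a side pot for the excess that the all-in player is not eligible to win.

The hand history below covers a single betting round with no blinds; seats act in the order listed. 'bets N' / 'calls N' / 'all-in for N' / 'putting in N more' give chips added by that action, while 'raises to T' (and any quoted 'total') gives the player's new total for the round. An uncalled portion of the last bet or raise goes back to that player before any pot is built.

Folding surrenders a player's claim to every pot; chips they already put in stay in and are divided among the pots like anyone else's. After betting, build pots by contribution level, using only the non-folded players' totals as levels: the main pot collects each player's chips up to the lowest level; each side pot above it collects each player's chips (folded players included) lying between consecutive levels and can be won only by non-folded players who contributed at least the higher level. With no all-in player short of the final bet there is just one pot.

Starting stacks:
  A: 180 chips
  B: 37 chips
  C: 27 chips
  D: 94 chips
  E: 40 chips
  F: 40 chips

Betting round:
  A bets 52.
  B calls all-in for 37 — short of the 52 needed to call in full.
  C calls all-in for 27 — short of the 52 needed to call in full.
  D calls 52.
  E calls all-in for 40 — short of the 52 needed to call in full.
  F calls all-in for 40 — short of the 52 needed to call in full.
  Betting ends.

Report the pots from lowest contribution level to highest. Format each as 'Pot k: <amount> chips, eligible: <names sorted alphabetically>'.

Contributions: A=52, B=37, C=27, D=52, E=40, F=40
Pot levels (distinct totals of non-folded players): 27, 37, 40, 52
Layer 1-27: 27 each from A, B, C, D, E, F = 27*6 = 162 chips; eligible A, B, C, D, E, F
Layer 28-37: 10 each from A, B, D, E, F = 10*5 = 50 chips; eligible A, B, D, E, F
Layer 38-40: 3 each from A, D, E, F = 3*4 = 12 chips; eligible A, D, E, F
Layer 41-52: 12 each from A, D = 12*2 = 24 chips; eligible A, D

Pot 1: 162 chips, eligible: A, B, C, D, E, F
Pot 2: 50 chips, eligible: A, B, D, E, F
Pot 3: 12 chips, eligible: A, D, E, F
Pot 4: 24 chips, eligible: A, D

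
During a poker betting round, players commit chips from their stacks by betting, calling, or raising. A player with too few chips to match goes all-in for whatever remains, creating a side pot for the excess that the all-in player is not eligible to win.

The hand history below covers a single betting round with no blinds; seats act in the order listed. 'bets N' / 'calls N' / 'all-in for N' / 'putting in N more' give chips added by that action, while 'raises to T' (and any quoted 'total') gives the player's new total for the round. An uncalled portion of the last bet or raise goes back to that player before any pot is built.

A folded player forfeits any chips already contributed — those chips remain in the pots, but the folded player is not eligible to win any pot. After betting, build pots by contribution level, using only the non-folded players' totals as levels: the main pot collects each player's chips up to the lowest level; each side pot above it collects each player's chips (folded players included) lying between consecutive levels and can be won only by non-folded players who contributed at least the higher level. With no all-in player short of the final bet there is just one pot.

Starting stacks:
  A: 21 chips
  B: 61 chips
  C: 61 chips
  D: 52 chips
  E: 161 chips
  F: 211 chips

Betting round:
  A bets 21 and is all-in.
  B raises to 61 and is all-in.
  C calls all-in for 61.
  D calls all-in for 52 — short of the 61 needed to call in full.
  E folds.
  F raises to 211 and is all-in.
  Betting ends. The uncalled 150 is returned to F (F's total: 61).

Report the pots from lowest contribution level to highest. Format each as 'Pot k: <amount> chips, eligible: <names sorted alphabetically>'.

Contributions (after 150 returned to F): A=21, B=61, C=61, D=52, F=61
Folded: E
Pot levels (distinct totals of non-folded players): 21, 52, 61
Layer 1-21: 21 each from A, B, C, D, F = 21*5 = 105 chips; eligible A, B, C, D, F
Layer 22-52: 31 each from B, C, D, F = 31*4 = 124 chips; eligible B, C, D, F
Layer 53-61: 9 each from B, C, F = 9*3 = 27 chips; eligible B, C, F

Pot 1: 105 chips, eligible: A, B, C, D, F
Pot 2: 124 chips, eligible: B, C, D, F
Pot 3: 27 chips, eligible: B, C, F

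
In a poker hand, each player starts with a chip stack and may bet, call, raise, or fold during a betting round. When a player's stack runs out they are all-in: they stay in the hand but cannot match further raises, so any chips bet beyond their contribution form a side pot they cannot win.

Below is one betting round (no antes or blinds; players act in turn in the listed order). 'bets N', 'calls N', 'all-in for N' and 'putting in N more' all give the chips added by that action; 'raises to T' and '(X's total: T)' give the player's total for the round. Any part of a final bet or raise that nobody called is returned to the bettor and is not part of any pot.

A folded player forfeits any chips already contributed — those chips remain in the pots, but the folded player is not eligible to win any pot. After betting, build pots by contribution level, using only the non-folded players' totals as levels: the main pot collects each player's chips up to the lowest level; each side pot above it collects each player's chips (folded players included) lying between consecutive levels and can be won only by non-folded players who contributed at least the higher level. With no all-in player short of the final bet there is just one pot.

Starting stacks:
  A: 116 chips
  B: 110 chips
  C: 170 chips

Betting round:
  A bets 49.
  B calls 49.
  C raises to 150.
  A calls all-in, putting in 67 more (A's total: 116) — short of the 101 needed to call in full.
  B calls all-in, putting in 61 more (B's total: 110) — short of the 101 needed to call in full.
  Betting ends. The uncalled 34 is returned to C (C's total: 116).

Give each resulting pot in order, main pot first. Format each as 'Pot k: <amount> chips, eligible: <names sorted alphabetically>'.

Contributions (after 34 returned to C): A=116, B=110, C=116
Pot levels (distinct totals of non-folded players): 110, 116
Layer 1-110: 110 each from A, B, C = 110*3 = 330 chips; eligible A, B, C
Layer 111-116: 6 each from A, C = 6*2 = 12 chips; eligible A, C

Pot 1: 330 chips, eligible: A, B, C
Pot 2: 12 chips, eligible: A, C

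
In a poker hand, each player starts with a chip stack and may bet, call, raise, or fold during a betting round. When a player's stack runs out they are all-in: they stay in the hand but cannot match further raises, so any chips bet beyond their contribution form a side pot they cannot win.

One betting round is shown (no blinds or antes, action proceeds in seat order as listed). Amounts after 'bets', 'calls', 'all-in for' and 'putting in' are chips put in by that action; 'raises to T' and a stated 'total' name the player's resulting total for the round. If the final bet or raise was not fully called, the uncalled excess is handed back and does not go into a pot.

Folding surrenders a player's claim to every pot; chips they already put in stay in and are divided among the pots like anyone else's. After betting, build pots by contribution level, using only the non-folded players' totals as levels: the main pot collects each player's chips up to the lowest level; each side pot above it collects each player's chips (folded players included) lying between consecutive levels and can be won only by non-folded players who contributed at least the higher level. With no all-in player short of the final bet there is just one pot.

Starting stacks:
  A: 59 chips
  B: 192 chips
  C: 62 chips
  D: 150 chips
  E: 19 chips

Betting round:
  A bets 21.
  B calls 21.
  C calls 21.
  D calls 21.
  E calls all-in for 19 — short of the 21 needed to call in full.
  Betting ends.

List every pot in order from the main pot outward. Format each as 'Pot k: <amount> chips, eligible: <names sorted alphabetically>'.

Pot 1: 95 chips, eligible: A, B, C, D, E
Pot 2: 8 chips, eligible: A, B, C, D

Derivation:
Contributions: A=21, B=21, C=21, D=21, E=19
Pot levels (distinct totals of non-folded players): 19, 21
Layer 1-19: 19 each from A, B, C, D, E = 19*5 = 95 chips; eligible A, B, C, D, E
Layer 20-21: 2 each from A, B, C, D = 2*4 = 8 chips; eligible A, B, C, D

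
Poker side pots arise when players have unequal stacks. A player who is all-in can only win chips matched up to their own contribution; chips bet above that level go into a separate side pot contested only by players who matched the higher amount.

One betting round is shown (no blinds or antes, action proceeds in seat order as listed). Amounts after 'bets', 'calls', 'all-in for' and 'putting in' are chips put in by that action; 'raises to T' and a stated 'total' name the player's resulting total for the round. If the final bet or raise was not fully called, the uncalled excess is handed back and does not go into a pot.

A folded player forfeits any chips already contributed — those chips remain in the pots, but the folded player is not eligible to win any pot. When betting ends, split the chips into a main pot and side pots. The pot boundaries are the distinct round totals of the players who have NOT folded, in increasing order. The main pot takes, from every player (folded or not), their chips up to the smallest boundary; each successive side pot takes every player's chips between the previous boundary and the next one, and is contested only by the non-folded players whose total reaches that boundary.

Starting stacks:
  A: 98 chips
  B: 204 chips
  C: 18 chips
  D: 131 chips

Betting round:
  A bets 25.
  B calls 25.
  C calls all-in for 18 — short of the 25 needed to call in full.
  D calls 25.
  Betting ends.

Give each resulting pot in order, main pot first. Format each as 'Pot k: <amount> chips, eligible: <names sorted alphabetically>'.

Contributions: A=25, B=25, C=18, D=25
Pot levels (distinct totals of non-folded players): 18, 25
Layer 1-18: 18 each from A, B, C, D = 18*4 = 72 chips; eligible A, B, C, D
Layer 19-25: 7 each from A, B, D = 7*3 = 21 chips; eligible A, B, D

Pot 1: 72 chips, eligible: A, B, C, D
Pot 2: 21 chips, eligible: A, B, D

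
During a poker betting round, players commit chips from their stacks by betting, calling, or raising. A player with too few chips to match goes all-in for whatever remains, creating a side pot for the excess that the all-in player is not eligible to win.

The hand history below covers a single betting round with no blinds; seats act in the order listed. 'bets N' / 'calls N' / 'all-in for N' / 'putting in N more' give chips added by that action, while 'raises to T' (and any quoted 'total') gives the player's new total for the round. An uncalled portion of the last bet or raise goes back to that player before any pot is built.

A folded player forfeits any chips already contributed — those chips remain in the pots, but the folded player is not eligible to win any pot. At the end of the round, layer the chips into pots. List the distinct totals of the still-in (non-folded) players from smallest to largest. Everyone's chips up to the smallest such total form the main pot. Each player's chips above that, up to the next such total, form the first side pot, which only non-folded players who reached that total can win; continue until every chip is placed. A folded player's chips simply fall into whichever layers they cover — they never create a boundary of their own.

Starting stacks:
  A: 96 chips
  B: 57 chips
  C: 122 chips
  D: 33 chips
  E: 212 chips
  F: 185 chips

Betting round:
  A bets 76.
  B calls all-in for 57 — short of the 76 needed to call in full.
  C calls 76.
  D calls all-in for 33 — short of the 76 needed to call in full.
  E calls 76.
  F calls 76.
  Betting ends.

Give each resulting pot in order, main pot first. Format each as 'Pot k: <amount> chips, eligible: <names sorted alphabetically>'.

Contributions: A=76, B=57, C=76, D=33, E=76, F=76
Pot levels (distinct totals of non-folded players): 33, 57, 76
Layer 1-33: 33 each from A, B, C, D, E, F = 33*6 = 198 chips; eligible A, B, C, D, E, F
Layer 34-57: 24 each from A, B, C, E, F = 24*5 = 120 chips; eligible A, B, C, E, F
Layer 58-76: 19 each from A, C, E, F = 19*4 = 76 chips; eligible A, C, E, F

Pot 1: 198 chips, eligible: A, B, C, D, E, F
Pot 2: 120 chips, eligible: A, B, C, E, F
Pot 3: 76 chips, eligible: A, C, E, F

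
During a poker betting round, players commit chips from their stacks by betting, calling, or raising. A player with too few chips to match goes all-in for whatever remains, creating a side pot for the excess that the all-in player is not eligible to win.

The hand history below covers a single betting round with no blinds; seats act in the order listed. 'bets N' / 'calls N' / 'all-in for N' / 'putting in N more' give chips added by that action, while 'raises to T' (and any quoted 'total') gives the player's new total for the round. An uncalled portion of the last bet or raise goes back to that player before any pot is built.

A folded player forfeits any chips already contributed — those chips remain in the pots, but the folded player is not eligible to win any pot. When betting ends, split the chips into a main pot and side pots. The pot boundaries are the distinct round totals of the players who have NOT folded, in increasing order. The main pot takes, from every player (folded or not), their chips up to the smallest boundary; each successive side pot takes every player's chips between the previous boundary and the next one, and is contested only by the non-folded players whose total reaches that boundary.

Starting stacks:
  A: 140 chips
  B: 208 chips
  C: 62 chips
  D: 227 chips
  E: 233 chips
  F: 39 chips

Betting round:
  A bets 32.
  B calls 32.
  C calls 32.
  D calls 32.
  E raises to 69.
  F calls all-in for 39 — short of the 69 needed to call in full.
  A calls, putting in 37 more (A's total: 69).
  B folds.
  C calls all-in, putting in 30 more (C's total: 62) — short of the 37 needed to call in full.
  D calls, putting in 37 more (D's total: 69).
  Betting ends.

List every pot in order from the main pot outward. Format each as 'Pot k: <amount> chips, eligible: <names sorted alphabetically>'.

Contributions: A=69, B=32, C=62, D=69, E=69, F=39
Folded: B
Pot levels (distinct totals of non-folded players): 39, 62, 69
Layer 1-39: A 39 + B 32 + C 39 + D 39 + E 39 + F 39 = 227 chips; eligible A, C, D, E, F
Layer 40-62: 23 each from A, C, D, E = 23*4 = 92 chips; eligible A, C, D, E
Layer 63-69: 7 each from A, D, E = 7*3 = 21 chips; eligible A, D, E

Pot 1: 227 chips, eligible: A, C, D, E, F
Pot 2: 92 chips, eligible: A, C, D, E
Pot 3: 21 chips, eligible: A, D, E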